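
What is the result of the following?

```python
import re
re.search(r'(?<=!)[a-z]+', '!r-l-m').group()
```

The `(?=…)`/`(?<=…)` assertion just peeks at neighbouring text; it doesn't advance the match position.
`re.search` tries every starting position until one works.
The match spans [1:2] → 'r'.

'r'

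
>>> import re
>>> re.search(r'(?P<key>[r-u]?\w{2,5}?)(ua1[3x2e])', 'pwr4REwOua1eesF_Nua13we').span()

The pattern matches optionally a character in [r-u], then 2 to 5 of a word character (lazy) (captured as 'key'); then the literal 'ua1', then one of [3x2e] (captured).
The match spans [2:12] → 'r4REwOua1e'.

(2, 12)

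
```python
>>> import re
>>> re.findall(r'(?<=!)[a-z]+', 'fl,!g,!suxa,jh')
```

The lookaround is zero-width — it requires the adjacent text to match without consuming it, so the asserted text isn't part of the match.
With no groups in the pattern, `findall` gives back each whole match — 2 here.

['g', 'suxa']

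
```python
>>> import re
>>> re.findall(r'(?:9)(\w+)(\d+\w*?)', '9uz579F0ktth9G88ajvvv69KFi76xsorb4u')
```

The `?` after the quantifier makes it lazy — it takes as little as possible before letting the rest of the pattern try.
`findall` packs the 2 group values into a tuple for every match.

[('uz579F0ktth9G88ajvvv69KFi76xsorb', '4')]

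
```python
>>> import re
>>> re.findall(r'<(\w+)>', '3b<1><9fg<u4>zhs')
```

['1', 'u4']

Matches: at [2:5] match '<1>', group 1 = '1'; at [9:13] match '<u4>', group 1 = 'u4'.
With a single group, `findall` returns only what that group captured — 2 items.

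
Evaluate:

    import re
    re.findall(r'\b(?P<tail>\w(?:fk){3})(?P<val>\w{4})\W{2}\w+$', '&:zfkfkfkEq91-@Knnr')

With 2 capturing groups, `findall` returns a 2-tuple per match.

[('zfkfkfk', 'Eq91')]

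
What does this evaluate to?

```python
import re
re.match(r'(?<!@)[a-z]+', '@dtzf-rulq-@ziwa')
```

A negative assertion filters positions out without eating any characters.
`match` is anchored at position 0; if the pattern doesn't fit there, it returns None.
Here the pattern fails at index 0, so the call returns None.

None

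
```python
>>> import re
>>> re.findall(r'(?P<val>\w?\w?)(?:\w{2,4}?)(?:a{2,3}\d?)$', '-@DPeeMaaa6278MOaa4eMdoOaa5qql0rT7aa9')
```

['ql']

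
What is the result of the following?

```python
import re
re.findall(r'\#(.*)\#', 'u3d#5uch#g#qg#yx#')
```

Matches: at [3:17] match '#5uch#g#qg#yx#', group 1 = '5uch#g#qg#yx'.
With a single group, `findall` returns only what that group captured — 1 item.

['5uch#g#qg#yx']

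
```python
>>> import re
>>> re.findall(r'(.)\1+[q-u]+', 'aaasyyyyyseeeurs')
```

['a', 'y', 'e']

`\1` is not a pattern — it's the concrete string captured by group 1, re-applied verbatim.
`findall` collects group 1 from each match (3 total).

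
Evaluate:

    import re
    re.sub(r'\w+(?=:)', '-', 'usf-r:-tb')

'usf--:-tb'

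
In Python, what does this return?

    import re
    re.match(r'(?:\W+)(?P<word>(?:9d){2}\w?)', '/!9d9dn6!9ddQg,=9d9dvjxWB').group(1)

The pattern matches one or more of a non-word character (non-capturing group); then the literal '9d' repeated 2 times, then optionally a word character (captured as 'word').
`re.match` only tries the pattern at the start of the string.
The match spans [0:7] → '/!9d9dn'.
Captured: group 1 = '9d9dn'.

'9d9dn'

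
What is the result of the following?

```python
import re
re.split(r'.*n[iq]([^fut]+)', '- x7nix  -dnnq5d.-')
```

['', '5d.-', '']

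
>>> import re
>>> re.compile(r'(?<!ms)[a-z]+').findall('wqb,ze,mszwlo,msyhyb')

['wqb', 'ze', 'mszwlo', 'msyhyb']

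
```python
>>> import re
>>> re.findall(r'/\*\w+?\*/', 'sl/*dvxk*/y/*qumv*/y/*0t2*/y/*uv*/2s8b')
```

Scanning left to right: at [2:10] → '/*dvxk*/'; at [11:19] → '/*qumv*/'; at [20:27] → '/*0t2*/'; at [28:34] → '/*uv*/'.
With no groups in the pattern, `findall` gives back each whole match — 4 here.

['/*dvxk*/', '/*qumv*/', '/*0t2*/', '/*uv*/']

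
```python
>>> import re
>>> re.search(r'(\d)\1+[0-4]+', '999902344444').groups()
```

The match spans [0:12] → '999902344444'.
Captured: group 1 = '9'.

('9',)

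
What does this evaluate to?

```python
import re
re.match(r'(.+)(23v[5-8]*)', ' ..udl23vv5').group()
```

' ..udl23v'

The pattern matches one or more of any character (captured); then the literal '23v', then zero or more of a character in [5-8] (captured).
`re.match` only tries the pattern at the start of the string.
The match spans [0:9] → ' ..udl23v'.
Captured: group 1 = ' ..udl', group 2 = '23v'.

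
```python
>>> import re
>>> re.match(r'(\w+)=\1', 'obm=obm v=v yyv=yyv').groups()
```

('obm',)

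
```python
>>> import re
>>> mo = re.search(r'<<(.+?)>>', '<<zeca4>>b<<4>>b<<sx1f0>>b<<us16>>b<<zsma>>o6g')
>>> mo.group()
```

Lazy quantifiers expand one character at a time until the remainder of the pattern can match.
The match spans [0:9] → '<<zeca4>>'.

'<<zeca4>>'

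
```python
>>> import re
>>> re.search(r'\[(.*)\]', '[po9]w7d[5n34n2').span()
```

Unlike `match`, `search` isn't anchored — it looks for the pattern anywhere in the string.
The match spans [0:5] → '[po9]'.
Captured: group 1 = 'po9'.

(0, 5)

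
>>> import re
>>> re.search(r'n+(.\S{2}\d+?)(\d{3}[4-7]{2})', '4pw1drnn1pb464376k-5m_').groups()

('1pb4', '64376')

The pattern matches one or more of a literal 'n'; then any character, then exactly 2 of a non-whitespace character, then one or more of a digit (lazy) (captured); then exactly 3 of a digit, then exactly 2 of a character in [4-7] (captured).
Unlike `match`, `search` isn't anchored — it looks for the pattern anywhere in the string.
The match spans [6:17] → 'nn1pb464376'.
Captured: group 1 = '1pb4', group 2 = '64376'.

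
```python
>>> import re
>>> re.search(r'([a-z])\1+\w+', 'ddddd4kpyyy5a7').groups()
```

`\1` is not a pattern — it's the concrete string captured by group 1, re-applied verbatim.
Unlike `match`, `search` isn't anchored — it looks for the pattern anywhere in the string.
The match spans [0:14] → 'ddddd4kpyyy5a7'.
Captured: group 1 = 'd'.

('d',)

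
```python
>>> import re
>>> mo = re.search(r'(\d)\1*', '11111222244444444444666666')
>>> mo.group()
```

'11111'

`\1` is not a pattern — it's the concrete string captured by group 1, re-applied verbatim.
`search` walks the string left to right and returns the first match it finds.
The match spans [0:5] → '11111'.
Captured: group 1 = '1'.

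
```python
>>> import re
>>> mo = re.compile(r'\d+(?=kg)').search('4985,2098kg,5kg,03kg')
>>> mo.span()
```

Because the assertion is zero-width, the text it checks is not consumed and won't appear in the result.
`re.search` tries every starting position until one works.
The match spans [5:9] → '2098'.

(5, 9)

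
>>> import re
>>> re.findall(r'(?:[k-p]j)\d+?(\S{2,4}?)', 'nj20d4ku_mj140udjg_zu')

This matches a character in [k-p], then a literal 'j' (non-capturing group); then one or more of a digit (lazy); then 2 to 4 of a non-whitespace character (lazy) (captured).
The `?` after the quantifier makes it lazy — it takes as little as possible before letting the rest of the pattern try.
Matches: at [0:5] match 'nj20d', group 1 = '0d'; at [9:14] match 'mj140', group 1 = '40'.
One capturing group, so `findall` returns just the captured substring from each match — 2 in all.

['0d', '40']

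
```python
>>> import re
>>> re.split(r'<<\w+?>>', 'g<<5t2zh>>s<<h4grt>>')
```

Matches to split on: at [1:10] → '<<5t2zh>>'; at [11:20] → '<<h4grt>>'.
Splitting on the pattern gives 3 pieces.

['g', 's', '']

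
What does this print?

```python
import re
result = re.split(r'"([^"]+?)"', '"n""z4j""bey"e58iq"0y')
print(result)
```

Because the pattern has a capturing group, `split` also inserts each captured text between the pieces.

['', 'n', '', 'z4j', '', 'bey', 'e58iq"0y']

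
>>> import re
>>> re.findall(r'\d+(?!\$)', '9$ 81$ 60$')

A negative assertion filters positions out without eating any characters.
Matches: at [3:4] → '8'; at [7:8] → '6'.
No capturing groups, so `findall` returns the 2 full match strings.

['8', '6']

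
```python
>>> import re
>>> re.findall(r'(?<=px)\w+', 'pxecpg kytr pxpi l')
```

['ecpg', 'pi']

The lookaround is zero-width — it requires the adjacent text to match without consuming it, so the asserted text isn't part of the match.
Walking the string: at [2:6] → 'ecpg'; at [14:16] → 'pi'.
`findall` yields the raw match text (2 of them) because the pattern has no groups.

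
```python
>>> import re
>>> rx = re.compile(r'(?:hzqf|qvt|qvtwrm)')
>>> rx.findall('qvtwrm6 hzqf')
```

['qvt', 'hzqf']

`|` is ordered: at each position the engine commits to the first alternative that works.
Since nothing is captured, `findall` lists the 2 matched substrings directly.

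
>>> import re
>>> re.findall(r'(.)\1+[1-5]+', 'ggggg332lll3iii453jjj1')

['g', 'l', 'i', 'j']

After group 1 captures some text, `\1` only succeeds where that same text appears again.
Matches: at [0:8] match 'ggggg332', group 1 = 'g'; at [8:12] match 'lll3', group 1 = 'l'; at [12:18] match 'iii453', group 1 = 'i'; at [18:22] match 'jjj1', group 1 = 'j'.
With a single group, `findall` returns only what that group captured — 4 items.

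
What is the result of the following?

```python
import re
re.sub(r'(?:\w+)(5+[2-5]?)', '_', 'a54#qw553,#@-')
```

'_#_,#@-'

The pattern matches one or more of a word character (non-capturing group); then one or more of a literal '5', then optionally a character in [2-5] (captured).
Every occurrence is swapped for '_'.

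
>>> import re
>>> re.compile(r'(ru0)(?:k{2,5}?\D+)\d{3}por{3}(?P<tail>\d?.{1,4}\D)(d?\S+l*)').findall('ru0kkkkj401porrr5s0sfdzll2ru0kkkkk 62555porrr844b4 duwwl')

[('ru0', '5s0sfd', 'zll2ru0kkkkk')]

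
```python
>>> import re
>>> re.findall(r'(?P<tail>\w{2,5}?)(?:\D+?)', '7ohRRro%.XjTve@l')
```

Lazy quantifiers expand one character at a time until the remainder of the pattern can match.
With a single group, `findall` returns only what that group captured — 4 items.

['7o', 'RR', 'Xj', 've']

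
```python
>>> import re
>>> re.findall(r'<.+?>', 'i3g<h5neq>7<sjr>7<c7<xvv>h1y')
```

['<h5neq>', '<sjr>', '<c7<xvv>']

A non-greedy quantifier consumes as few characters as it can — just enough that the remainder of the pattern still matches from where it stops; whatever follows it matches normally.
Since nothing is captured, `findall` lists the 3 matched substrings directly.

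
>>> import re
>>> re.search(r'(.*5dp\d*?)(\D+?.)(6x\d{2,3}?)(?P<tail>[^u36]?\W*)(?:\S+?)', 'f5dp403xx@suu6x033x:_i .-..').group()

'f5dp403xx@suu6x033'

Pattern: zero or more of any character, then the literal '5dp', then zero or more of a digit (lazy) (captured); then one or more of a non-digit (lazy), then any character (captured); then the literal '6x', then 2 to 3 of a digit (lazy) (captured); then optionally any character except [u36], then zero or more of a non-word character (captured as 'tail'); then one or more of a non-whitespace character (lazy) (non-capturing group).
Because the quantifier is non-greedy, it stops expanding at the earliest point where the rest of the pattern can succeed.
Unlike `match`, `search` isn't anchored — it looks for the pattern anywhere in the string.
The match spans [0:18] → 'f5dp403xx@suu6x033'.
Captured: group 1 = 'f5dp403', group 2 = 'xx@suu', group 3 = '6x03', group 4 = ''.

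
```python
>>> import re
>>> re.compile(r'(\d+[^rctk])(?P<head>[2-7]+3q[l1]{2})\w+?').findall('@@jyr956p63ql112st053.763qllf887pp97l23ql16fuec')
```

The pattern matches one or more of a digit, then any character except [rctk] (captured); then one or more of a character in [2-7], then the literal '3q', then exactly 2 of one of [l1] (captured as 'head'); then one or more of a word character (lazy).
Lazy quantifiers expand one character at a time until the remainder of the pattern can match.
Matches: at [5:15] match '956p63ql11', groups = ('956p', '63ql1'); at [18:29] match '053.763qllf', groups = ('053.', '763qll'); at [34:43] match '97l23ql16', groups = ('97l', '23ql1').
`findall` packs the 2 group values into a tuple for every match.

[('956p', '63ql1'), ('053.', '763qll'), ('97l', '23ql1')]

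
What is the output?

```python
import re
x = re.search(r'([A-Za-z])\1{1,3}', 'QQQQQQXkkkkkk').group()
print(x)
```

The backreference `\1` re-matches whatever the first group consumed, character for character.
The match spans [0:4] → 'QQQQ'.

QQQQ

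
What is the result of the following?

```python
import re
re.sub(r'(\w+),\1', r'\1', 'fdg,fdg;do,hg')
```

The backreference `\1` re-matches whatever the first group consumed, character for character.
Matches: at [0:7] → 'fdg,fdg'.
The replacement refers to a captured group, so each match is rewritten using its own captured text.

'fdg;do,hg'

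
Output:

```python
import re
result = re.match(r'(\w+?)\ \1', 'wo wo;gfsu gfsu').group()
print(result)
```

wo wo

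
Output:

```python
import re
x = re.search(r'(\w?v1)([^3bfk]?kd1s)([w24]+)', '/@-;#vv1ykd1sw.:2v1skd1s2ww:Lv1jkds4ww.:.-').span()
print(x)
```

(5, 14)

The pattern matches optionally a word character, then the literal 'v1' (captured); then optionally any character except [3bfk], then the literal 'kd', then the literal '1s' (captured); then one or more of one of [w24] (captured).
`re.search` scans for the first position where the pattern succeeds.
The match spans [5:14] → 'vv1ykd1sw'.
Captured: group 1 = 'vv1', group 2 = 'ykd1s', group 3 = 'w'.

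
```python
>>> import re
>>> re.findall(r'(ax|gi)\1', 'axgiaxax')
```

The backreference `\1` re-matches whatever the first group consumed, character for character.
Matches: at [4:8] match 'axax', group 1 = 'ax'.
`findall` collects group 1 from the one match (1 total).

['ax']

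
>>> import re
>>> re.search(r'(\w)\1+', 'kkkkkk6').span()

(0, 6)

A backreference is literal: `\1` must see the identical characters the first group matched.
`re.search` tries every starting position until one works.
The match spans [0:6] → 'kkkkkk'.
Captured: group 1 = 'k'.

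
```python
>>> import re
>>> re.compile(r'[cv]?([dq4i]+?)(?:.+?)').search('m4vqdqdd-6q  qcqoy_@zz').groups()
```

('4',)

This matches optionally one of [cv]; then one or more of one of [dq4i] (lazy) (captured); then one or more of any character (lazy) (non-capturing group).
A non-greedy quantifier consumes as few characters as it can — just enough that the remainder of the pattern still matches from where it stops; whatever follows it matches normally.
`re.search` scans for the first position where the pattern succeeds.
The match spans [1:3] → '4v'.
Captured: group 1 = '4'.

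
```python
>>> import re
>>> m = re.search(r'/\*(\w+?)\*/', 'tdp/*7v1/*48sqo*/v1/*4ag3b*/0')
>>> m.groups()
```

('48sqo',)

The match spans [8:17] → '/*48sqo*/'.
Captured: group 1 = '48sqo'.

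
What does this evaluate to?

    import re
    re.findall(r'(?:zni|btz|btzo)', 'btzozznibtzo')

['btz', 'zni', 'btz']

Alternation isn't longest-match — the leftmost alternative that fits at this position is chosen.
Walking the string: at [0:3] → 'btz'; at [5:8] → 'zni'; at [8:11] → 'btz'.
Since nothing is captured, `findall` lists the 3 matched substrings directly.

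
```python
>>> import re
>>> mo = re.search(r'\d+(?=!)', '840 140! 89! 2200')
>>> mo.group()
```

Lookahead/lookbehind check context without consuming it, so the matched span excludes the asserted characters.
The match spans [4:7] → '140'.

'140'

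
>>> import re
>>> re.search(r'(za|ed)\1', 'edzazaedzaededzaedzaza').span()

(2, 6)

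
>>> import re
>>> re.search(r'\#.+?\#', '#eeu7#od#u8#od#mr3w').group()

`search` walks the string left to right and returns the first match it finds.
The match spans [0:6] → '#eeu7#'.

'#eeu7#'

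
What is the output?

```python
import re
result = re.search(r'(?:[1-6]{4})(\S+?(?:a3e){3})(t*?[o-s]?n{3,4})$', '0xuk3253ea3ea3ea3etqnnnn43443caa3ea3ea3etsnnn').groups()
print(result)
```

('ea3ea3ea3etqnnnn43443caa3ea3ea3e', 'tsnnn')

The match spans [4:45] → '3253ea3ea3ea3etqnnnn43443caa3ea3ea3etsnnn'.
Captured: group 1 = 'ea3ea3ea3etqnnnn43443caa3ea3ea3e', group 2 = 'tsnnn'.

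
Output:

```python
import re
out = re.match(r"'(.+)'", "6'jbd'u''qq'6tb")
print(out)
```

`re.match` only tries the pattern at the start of the string.
Here position 0 doesn't satisfy it, so the call returns None.

None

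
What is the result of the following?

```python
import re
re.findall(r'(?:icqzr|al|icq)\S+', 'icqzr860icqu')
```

Since nothing is captured, `findall` lists the 1 matched substring directly.

['icqzr860icqu']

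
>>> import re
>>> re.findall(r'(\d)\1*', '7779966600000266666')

['7', '9', '6', '0', '2', '6']

The backreference `\1` re-matches whatever the first group consumed, character for character.
Because there's exactly one group, `findall` drops the full match and keeps group 1 from each hit.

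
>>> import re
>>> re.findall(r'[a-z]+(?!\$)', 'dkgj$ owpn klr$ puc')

['dkg', 'owpn', 'kl', 'puc']

`(?!…)`/`(?<!…)` only lets a position through if the neighbouring text does NOT match; no characters are consumed.
Scanning left to right: at [0:3] → 'dkg'; at [6:10] → 'owpn'; at [11:13] → 'kl'; at [16:19] → 'puc'.
No capturing groups, so `findall` returns the 4 full match strings.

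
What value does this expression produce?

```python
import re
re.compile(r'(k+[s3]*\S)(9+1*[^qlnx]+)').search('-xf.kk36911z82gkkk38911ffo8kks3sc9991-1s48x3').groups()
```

('kk36', '911z82gkkk38911ffo8kks3sc9991-1s48')

The match spans [4:42] → 'kk36911z82gkkk38911ffo8kks3sc9991-1s48'.
Captured: group 1 = 'kk36', group 2 = '911z82gkkk38911ffo8kks3sc9991-1s48'.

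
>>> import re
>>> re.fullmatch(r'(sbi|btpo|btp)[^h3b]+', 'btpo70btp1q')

`fullmatch` succeeds only if the pattern covers the string from start to end.
Here there's no way to consume every character, so the call returns None.

None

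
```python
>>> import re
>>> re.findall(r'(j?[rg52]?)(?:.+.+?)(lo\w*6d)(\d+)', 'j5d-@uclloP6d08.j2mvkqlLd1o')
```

Pattern: optionally the literal 'j', then optionally one of [rg52] (captured); then one or more of any character, then one or more of any character (lazy) (non-capturing group); then the literal 'lo', then zero or more of a word character, then the literal '6d' (captured); then one or more of a digit (captured).
Walking the string: at [0:15] match 'j5d-@uclloP6d08', groups = ('j5', 'loP6d', '08').
`findall` packs the 3 group values into a tuple for every match.

[('j5', 'loP6d', '08')]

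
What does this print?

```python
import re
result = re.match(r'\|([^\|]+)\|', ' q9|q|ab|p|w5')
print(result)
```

None

`re.match` won't scan ahead — the pattern has to work from the very first character.
Here position 0 doesn't satisfy it, so the call returns None.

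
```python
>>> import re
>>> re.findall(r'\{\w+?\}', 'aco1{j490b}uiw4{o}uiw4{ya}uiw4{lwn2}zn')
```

['{j490b}', '{o}', '{ya}', '{lwn2}']

Matches: at [4:11] → '{j490b}'; at [15:18] → '{o}'; at [22:26] → '{ya}'; at [30:36] → '{lwn2}'.
No capturing groups, so `findall` returns the 4 full match strings.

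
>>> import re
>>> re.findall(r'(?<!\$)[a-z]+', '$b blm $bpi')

The negative lookahead/lookbehind blocks any match where the forbidden context is present.
With no groups in the pattern, `findall` gives back each whole match — 2 here.

['blm', 'pi']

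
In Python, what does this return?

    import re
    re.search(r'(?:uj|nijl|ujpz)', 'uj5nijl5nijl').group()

'uj'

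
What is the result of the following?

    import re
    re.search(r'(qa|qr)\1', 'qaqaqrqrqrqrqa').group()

'qaqa'

A backreference is literal: `\1` must see the identical characters the first group matched.
`re.search` tries every starting position until one works.
The match spans [0:4] → 'qaqa'.
Captured: group 1 = 'qa'.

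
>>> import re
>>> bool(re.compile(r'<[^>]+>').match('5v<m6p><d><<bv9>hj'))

`re.match` won't scan ahead — the pattern has to work from the very first character.
Here the pattern fails at index 0, so the call returns None, and `bool(None)` is False.

False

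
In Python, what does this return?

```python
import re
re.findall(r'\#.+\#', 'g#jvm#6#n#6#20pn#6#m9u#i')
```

['#jvm#6#n#6#20pn#6#m9u#']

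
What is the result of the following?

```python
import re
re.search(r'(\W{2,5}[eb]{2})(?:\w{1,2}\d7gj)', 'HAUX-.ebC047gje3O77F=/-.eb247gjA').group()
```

'-.ebC047gj'

The pattern matches 2 to 5 of a non-word character, then exactly 2 of one of [eb] (captured); then 1 to 2 of a word character, then a digit, then the literal '7gj' (non-capturing group).
`search` walks the string left to right and returns the first match it finds.
The match spans [4:14] → '-.ebC047gj'.
Captured: group 1 = '-.eb'.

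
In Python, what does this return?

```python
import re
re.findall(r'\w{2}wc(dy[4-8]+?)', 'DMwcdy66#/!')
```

The `?` after the quantifier makes it lazy — it takes as little as possible before letting the rest of the pattern try.
Because there's exactly one group, `findall` drops the full match and keeps group 1 from the one hit.

['dy6']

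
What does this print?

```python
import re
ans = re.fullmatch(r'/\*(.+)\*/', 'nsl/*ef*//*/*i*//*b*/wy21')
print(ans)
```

None

`fullmatch` succeeds only if the pattern covers the string from start to end.
Here the pattern can't cover the whole string, so the call returns None.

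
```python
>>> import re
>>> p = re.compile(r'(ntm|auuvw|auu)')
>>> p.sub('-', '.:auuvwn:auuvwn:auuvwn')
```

The regex engine tests alternatives in the order written; an earlier branch that matches wins even if a later one would match more.
Matches: at [2:7] → 'auuvw'; at [9:14] → 'auuvw'; at [16:21] → 'auuvw'.
Every occurrence is swapped for '-'.

'.:-n:-n:-n'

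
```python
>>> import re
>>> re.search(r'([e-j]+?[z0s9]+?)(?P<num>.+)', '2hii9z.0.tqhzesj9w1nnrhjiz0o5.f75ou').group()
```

This matches one or more of a character in [e-j] (lazy), then one or more of one of [z0s9] (lazy) (captured); then one or more of any character (captured as 'num').
`re.search` tries every starting position until one works.
The match spans [1:35] → 'hii9z.0.tqhzesj9w1nnrhjiz0o5.f75ou'.
Captured: group 1 = 'hii9', group 2 = 'z.0.tqhzesj9w1nnrhjiz0o5.f75ou'.

'hii9z.0.tqhzesj9w1nnrhjiz0o5.f75ou'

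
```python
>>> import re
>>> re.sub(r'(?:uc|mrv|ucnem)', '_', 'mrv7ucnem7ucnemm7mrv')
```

'_7_nem7_nemm7_'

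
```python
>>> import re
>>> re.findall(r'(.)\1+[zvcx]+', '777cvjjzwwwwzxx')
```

['7', 'j', 'w']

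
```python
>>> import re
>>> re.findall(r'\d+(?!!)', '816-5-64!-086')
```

A negative assertion filters positions out without eating any characters.
Since nothing is captured, `findall` lists the 4 matched substrings directly.

['816', '5', '6', '086']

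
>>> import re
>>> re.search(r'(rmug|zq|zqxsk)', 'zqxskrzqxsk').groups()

('zq',)

The match spans [0:2] → 'zq'.
Captured: group 1 = 'zq'.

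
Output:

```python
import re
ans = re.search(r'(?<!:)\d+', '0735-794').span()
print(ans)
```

(0, 4)

The negative lookaround is zero-width — it rules out positions where the adjacent text would match, without consuming anything.
`re.search` tries every starting position until one works.
The match spans [0:4] → '0735'.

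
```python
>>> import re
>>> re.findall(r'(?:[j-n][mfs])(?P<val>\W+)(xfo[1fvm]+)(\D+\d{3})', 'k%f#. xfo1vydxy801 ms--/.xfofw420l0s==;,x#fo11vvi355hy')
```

3 groups means the one result is a tuple of 3 captured strings — 1 here.

[('--/.', 'xfof', 'w420')]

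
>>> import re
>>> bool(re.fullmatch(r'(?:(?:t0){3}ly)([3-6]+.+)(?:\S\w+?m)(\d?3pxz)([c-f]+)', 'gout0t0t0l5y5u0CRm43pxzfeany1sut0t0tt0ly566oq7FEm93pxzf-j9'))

False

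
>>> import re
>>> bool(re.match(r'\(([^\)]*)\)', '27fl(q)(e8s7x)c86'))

`re.match` only tries the pattern at the start of the string.
Here the string doesn't start with a match, so the call returns None, and `bool(None)` is False.

False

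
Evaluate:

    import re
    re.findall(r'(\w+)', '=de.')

Pattern: one or more of a word character (captured).
Walking the string: at [1:3] match 'de', group 1 = 'de'.
`findall` collects group 1 from the one match (1 total).

['de']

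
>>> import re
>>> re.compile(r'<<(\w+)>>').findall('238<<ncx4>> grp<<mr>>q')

['ncx4', 'mr']

One capturing group, so `findall` returns just the captured substring from each match — 2 in all.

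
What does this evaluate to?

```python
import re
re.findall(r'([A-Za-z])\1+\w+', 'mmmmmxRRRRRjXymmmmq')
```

['m']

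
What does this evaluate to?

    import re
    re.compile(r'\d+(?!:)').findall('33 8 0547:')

`(?!…)`/`(?<!…)` only lets a position through if the neighbouring text does NOT match; no characters are consumed.
Matches: at [0:2] → '33'; at [3:4] → '8'; at [5:8] → '054'.
No capturing groups, so `findall` returns the 3 full match strings.

['33', '8', '054']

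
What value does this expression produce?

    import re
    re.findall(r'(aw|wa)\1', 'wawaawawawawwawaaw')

`\1` is not a pattern — it's the concrete string captured by group 1, re-applied verbatim.
`findall` collects group 1 from each match (4 total).

['wa', 'aw', 'aw', 'wa']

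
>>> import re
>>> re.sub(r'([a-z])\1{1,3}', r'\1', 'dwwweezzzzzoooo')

After group 1 captures some text, `\1` only succeeds where that same text appears again.
The replacement refers to a captured group, so each match is rewritten using its own captured text.

'dwezzo'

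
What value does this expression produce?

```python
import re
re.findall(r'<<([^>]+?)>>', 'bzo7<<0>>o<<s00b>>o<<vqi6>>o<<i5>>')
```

Scanning left to right: at [4:9] match '<<0>>', group 1 = '0'; at [10:18] match '<<s00b>>', group 1 = 's00b'; at [19:27] match '<<vqi6>>', group 1 = 'vqi6'; at [28:34] match '<<i5>>', group 1 = 'i5'.
One capturing group, so `findall` returns just the captured substring from each match — 4 in all.

['0', 's00b', 'vqi6', 'i5']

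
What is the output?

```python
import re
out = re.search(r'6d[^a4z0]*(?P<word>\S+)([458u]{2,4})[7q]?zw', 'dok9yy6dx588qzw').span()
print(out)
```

This matches the literal '6d', then zero or more of any character except [a4z0]; then one or more of a non-whitespace character (captured as 'word'); then 2 to 4 of one of [458u] (captured); then optionally one of [7q], then the literal 'zw'.
`re.search` tries every starting position until one works.
The match spans [6:15] → '6dx588qzw'.
Captured: group 1 = '5', group 2 = '88'.

(6, 15)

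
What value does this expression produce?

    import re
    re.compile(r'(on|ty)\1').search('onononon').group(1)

The match spans [0:4] → 'onon'.
Captured: group 1 = 'on'.

'on'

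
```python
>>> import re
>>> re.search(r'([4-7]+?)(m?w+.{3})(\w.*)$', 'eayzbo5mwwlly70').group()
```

'5mwwlly70'

This matches one or more of a character in [4-7] (lazy) (captured); then optionally the literal 'm', then one or more of a literal 'w', then exactly 3 of any character (captured); then a word character, then zero or more of any character (captured); then anchored at the end.
Unlike `match`, `search` isn't anchored — it looks for the pattern anywhere in the string.
The match spans [6:15] → '5mwwlly70'.
Captured: group 1 = '5', group 2 = 'mwwlly', group 3 = '70'.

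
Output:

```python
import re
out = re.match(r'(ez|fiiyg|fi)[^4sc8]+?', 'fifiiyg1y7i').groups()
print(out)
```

`match` is anchored at position 0; if the pattern doesn't fit there, it returns None.
The match spans [0:3] → 'fif'.
Captured: group 1 = 'fi'.

('fi',)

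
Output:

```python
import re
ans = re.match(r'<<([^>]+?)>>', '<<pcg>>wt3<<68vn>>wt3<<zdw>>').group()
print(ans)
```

<<pcg>>

`re.match` won't scan ahead — the pattern has to work from the very first character.
The match spans [0:7] → '<<pcg>>'.
Captured: group 1 = 'pcg'.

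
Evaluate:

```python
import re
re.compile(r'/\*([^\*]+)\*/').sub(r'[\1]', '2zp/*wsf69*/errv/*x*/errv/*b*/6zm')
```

Matches: at [3:12] → '/*wsf69*/'; at [16:21] → '/*x*/'; at [25:30] → '/*b*/'.
The replacement refers to a captured group, so each match is rewritten using its own captured text.

'2zp[wsf69]errv[x]errv[b]6zm'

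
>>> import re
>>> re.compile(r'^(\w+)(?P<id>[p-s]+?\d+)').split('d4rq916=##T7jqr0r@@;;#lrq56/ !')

The pattern matches anchored at the start of the string; then one or more of a word character (captured); then one or more of a character in [p-s] (lazy), then one or more of a digit (captured as 'id').
Matches to split on: at [0:7] → 'd4rq916'.
Because the pattern has a capturing group, `split` also inserts each captured text between the pieces.

['', 'd4r', 'q916', '=##T7jqr0r@@;;#lrq56/ !']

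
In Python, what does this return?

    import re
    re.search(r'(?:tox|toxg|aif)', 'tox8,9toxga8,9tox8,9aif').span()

`re.search` tries every starting position until one works.
The match spans [0:3] → 'tox'.

(0, 3)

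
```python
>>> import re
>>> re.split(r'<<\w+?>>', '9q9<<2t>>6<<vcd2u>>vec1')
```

Matches to split on: at [3:9] → '<<2t>>'; at [10:19] → '<<vcd2u>>'.
The string is cut at each match, leaving 3 pieces.

['9q9', '6', 'vec1']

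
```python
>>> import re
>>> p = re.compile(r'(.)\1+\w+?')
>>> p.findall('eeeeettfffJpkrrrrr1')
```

['e', 'f', 'r']

The backreference `\1` re-matches whatever the first group consumed, character for character.
One capturing group, so `findall` returns just the captured substring from each match — 3 in all.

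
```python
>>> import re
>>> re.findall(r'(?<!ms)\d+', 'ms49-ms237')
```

['9', '37']

Because the assertion is negative and zero-width, positions next to the forbidden text are skipped.
Walking the string: at [3:4] → '9'; at [8:10] → '37'.
`findall` yields the raw match text (2 of them) because the pattern has no groups.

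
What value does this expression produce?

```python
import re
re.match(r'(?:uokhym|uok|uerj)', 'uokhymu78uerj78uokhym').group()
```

'uokhym'

`re.match` won't scan ahead — the pattern has to work from the very first character.
The match spans [0:6] → 'uokhym'.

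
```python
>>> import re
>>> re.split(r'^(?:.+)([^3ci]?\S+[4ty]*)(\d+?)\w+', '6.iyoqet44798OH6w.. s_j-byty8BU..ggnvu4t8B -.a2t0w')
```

Pattern: anchored at the start of the string; then one or more of any character (non-capturing group); then optionally any character except [3ci], then one or more of a non-whitespace character, then zero or more of one of [4ty] (captured); then one or more of a digit (lazy) (captured); then one or more of a word character.
Matches to split on: at [0:50] → '6.iyoqet44798OH6w.. s_j-byty8BU..ggnvu4t8B -.a2t0w'.
The group in the pattern means `split` returns the separators' captures alongside the pieces.

['', 't', '0', '']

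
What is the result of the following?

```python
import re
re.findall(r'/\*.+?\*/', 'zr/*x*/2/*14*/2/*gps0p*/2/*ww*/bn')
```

Walking the string: at [2:7] → '/*x*/'; at [8:14] → '/*14*/'; at [15:24] → '/*gps0p*/'; at [25:31] → '/*ww*/'.
With no groups in the pattern, `findall` gives back each whole match — 4 here.

['/*x*/', '/*14*/', '/*gps0p*/', '/*ww*/']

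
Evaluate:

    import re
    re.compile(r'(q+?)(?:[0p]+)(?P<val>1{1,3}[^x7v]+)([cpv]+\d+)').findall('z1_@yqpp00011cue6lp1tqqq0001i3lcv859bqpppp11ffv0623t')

[('q', '11cue6lp1tqqq0001i3lc', 'v859'), ('q', '11ff', 'v0623')]

This matches one or more of a literal 'q' (lazy) (captured); then one or more of one of [0p] (non-capturing group); then 1 to 3 of a literal '1', then one or more of any character except [x7v] (captured as 'val'); then one or more of one of [cpv], then one or more of a digit (captured).
Walking the string: at [5:36] match 'qpp00011cue6lp1tqqq0001i3lcv859', groups = ('q', '11cue6lp1tqqq0001i3lc', 'v859'); at [37:51] match 'qpppp11ffv0623', groups = ('q', '11ff', 'v0623').
`findall` packs the 3 group values into a tuple for every match.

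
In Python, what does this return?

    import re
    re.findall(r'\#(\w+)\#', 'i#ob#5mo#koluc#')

['ob', 'koluc']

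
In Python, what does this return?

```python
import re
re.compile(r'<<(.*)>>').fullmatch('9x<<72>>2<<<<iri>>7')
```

`re.fullmatch` is like wrapping the pattern in `^…$` (in single-line mode).
Here the string isn't matched end-to-end, so the call returns None.

None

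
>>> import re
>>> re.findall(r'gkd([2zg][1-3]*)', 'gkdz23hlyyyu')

Pattern: a literal 'g', then the literal 'kd'; then one of [2zg], then zero or more of a character in [1-3] (captured).
Scanning left to right: at [0:6] match 'gkdz23', group 1 = 'z23'.
Because there's exactly one group, `findall` drops the full match and keeps group 1 from the one hit.

['z23']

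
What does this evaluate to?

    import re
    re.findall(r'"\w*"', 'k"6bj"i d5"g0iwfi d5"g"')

['"6bj"', '"g"']

Scanning left to right: at [1:6] → '"6bj"'; at [20:23] → '"g"'.
`findall` yields the raw match text (2 of them) because the pattern has no groups.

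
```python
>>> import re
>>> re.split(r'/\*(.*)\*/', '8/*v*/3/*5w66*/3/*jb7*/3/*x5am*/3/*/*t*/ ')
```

`re.split` interleaves the captured-group text with the surrounding fragments.

['8', 'v*/3/*5w66*/3/*jb7*/3/*x5am*/3/*/*t', ' ']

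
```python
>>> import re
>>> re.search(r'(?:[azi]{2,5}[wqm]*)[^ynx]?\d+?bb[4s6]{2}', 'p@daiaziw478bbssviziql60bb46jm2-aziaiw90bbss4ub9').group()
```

'aiaziw478bbss'

Pattern: 2 to 5 of one of [azi], then zero or more of one of [wqm] (non-capturing group); then optionally any character except [ynx]; then one or more of a digit (lazy); then the literal 'bb', then exactly 2 of one of [4s6].
The match spans [3:16] → 'aiaziw478bbss'.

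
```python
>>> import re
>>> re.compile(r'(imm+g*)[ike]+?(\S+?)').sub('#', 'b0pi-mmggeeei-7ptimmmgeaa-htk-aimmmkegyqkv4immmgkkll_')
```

'b0pi-mmggeeei-7pt#a-htk-a#gyqkv4#ll_'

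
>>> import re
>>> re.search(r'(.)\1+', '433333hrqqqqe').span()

After group 1 captures some text, `\1` only succeeds where that same text appears again.
Unlike `match`, `search` isn't anchored — it looks for the pattern anywhere in the string.
The match spans [1:6] → '33333'.
Captured: group 1 = '3'.

(1, 6)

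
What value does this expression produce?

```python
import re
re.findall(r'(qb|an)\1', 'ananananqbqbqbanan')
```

`\1` has to match the exact text group 1 already captured.
`findall` collects group 1 from each match (4 total).

['an', 'an', 'qb', 'an']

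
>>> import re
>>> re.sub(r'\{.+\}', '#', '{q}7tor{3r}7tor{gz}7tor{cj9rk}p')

'#p'

Matches: at [0:30] → '{q}7tor{3r}7tor{gz}7tor{cj9rk}'.
Every occurrence is swapped for '#'.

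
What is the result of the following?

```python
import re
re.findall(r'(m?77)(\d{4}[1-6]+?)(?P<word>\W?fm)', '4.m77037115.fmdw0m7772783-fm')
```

[('m77', '037115', '.fm'), ('m77', '72783', '-fm')]

This matches optionally the literal 'm', then the literal '77' (captured); then exactly 4 of a digit, then one or more of a character in [1-6] (lazy) (captured); then optionally a non-word character, then the literal 'fm' (captured as 'word').
`findall` packs the 3 group values into a tuple for every match.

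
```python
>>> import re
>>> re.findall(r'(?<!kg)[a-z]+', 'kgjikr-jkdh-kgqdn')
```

A negative assertion filters positions out without eating any characters.
Matches: at [0:6] → 'kgjikr'; at [7:11] → 'jkdh'; at [12:17] → 'kgqdn'.
No capturing groups, so `findall` returns the 3 full match strings.

['kgjikr', 'jkdh', 'kgqdn']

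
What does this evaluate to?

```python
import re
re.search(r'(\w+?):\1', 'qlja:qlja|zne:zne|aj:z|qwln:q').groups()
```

('qlja',)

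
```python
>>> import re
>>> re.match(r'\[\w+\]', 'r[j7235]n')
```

`re.match` only tries the pattern at the start of the string.
Here the string doesn't start with a match, so the call returns None.

None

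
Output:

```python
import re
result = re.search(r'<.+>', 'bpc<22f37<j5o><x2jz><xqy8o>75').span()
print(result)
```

(3, 27)

`search` walks the string left to right and returns the first match it finds.
The match spans [3:27] → '<22f37<j5o><x2jz><xqy8o>'.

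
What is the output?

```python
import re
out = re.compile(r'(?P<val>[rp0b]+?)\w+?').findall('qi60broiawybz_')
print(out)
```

['0', 'r', 'b']

This matches one or more of one of [rp0b] (lazy) (captured as 'val'); then one or more of a word character (lazy).
Lazy quantifiers expand one character at a time until the remainder of the pattern can match.
Matches: at [3:5] match '0b', group 1 = '0'; at [5:7] match 'ro', group 1 = 'r'; at [11:13] match 'bz', group 1 = 'b'.
`findall` collects group 1 from each match (3 total).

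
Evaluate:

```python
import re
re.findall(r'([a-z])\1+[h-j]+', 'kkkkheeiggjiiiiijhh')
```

['k', 'e', 'g']

After group 1 captures some text, `\1` only succeeds where that same text appears again.
Walking the string: at [0:5] match 'kkkkh', group 1 = 'k'; at [5:8] match 'eei', group 1 = 'e'; at [8:19] match 'ggjiiiiijhh', group 1 = 'g'.
`findall` collects group 1 from each match (3 total).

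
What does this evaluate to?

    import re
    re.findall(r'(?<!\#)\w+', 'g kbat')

The negative lookaround is zero-width — it rules out positions where the adjacent text would match, without consuming anything.
Since nothing is captured, `findall` lists the 2 matched substrings directly.

['g', 'kbat']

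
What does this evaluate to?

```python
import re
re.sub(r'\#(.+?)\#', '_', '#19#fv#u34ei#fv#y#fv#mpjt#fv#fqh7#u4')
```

The `?` after the quantifier makes it lazy — it takes as little as possible before letting the rest of the pattern try.
Matches: at [0:4] → '#19#'; at [6:13] → '#u34ei#'; at [15:18] → '#y#'; at [20:26] → '#mpjt#'; at [28:34] → '#fqh7#'.
Each match is replaced by '_'.

'_fv_fv_fv_fv_u4'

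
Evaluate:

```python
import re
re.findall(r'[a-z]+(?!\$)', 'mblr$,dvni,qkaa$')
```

['mbl', 'dvni', 'qka']

The negative lookaround is zero-width — it rules out positions where the adjacent text would match, without consuming anything.
`findall` yields the raw match text (3 of them) because the pattern has no groups.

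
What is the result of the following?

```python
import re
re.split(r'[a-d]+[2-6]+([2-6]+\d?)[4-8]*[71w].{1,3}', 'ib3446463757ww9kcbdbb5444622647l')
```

['i', '37', '', '4', '']

With a capturing group present, the delimiter's captured portion is kept in the result list.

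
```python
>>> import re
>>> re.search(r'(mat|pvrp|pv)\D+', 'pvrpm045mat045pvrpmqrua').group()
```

'pvrpm'

`re.search` scans for the first position where the pattern succeeds.
The match spans [0:5] → 'pvrpm'.
Captured: group 1 = 'pvrp'.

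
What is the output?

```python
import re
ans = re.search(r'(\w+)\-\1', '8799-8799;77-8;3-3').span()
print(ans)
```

A backreference is literal: `\1` must see the identical characters the first group matched.
Unlike `match`, `search` isn't anchored — it looks for the pattern anywhere in the string.
The match spans [0:9] → '8799-8799'.
Captured: group 1 = '8799'.

(0, 9)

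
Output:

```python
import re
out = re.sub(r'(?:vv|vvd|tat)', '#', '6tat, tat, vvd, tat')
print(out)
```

The regex engine tests alternatives in the order written; an earlier branch that matches wins even if a later one would match more.
`sub` substitutes '#' at each match site.

6#, #, #d, #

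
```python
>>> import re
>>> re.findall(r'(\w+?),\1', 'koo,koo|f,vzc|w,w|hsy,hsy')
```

`\1` has to match the exact text group 1 already captured.
Walking the string: at [0:7] match 'koo,koo', group 1 = 'koo'; at [14:17] match 'w,w', group 1 = 'w'; at [18:25] match 'hsy,hsy', group 1 = 'hsy'.
`findall` collects group 1 from each match (3 total).

['koo', 'w', 'hsy']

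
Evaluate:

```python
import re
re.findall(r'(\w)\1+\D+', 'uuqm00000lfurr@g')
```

['u', '0']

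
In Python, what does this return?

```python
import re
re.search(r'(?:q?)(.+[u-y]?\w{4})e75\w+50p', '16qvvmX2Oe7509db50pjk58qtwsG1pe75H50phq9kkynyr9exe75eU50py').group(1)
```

'16qvvmX2Oe7509db50pjk58qtwsG1pe75H50phq9kkynyr9ex'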